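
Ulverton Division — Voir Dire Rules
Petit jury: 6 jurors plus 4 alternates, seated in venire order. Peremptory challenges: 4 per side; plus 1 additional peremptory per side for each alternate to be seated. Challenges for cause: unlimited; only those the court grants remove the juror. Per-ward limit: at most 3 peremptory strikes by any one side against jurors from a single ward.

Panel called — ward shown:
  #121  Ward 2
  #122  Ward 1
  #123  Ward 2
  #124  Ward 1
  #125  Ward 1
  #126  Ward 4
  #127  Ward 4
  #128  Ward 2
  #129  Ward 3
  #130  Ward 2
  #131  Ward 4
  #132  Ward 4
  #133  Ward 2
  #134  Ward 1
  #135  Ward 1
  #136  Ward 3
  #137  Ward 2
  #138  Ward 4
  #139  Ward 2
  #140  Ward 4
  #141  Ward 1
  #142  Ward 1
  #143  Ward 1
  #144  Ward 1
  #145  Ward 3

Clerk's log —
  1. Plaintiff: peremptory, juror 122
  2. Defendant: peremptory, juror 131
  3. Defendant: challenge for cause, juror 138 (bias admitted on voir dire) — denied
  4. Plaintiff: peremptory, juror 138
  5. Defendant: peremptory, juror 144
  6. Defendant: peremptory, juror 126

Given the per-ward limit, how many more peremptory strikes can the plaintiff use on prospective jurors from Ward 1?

2

Plaintiff peremptories so far: #122, #138 — 2 of 8 used, 6 left overall.
Against Ward 1: #122 — 1 used; per-ward cap 3 leaves 2.
Binding limit: min(6, 2) = 2.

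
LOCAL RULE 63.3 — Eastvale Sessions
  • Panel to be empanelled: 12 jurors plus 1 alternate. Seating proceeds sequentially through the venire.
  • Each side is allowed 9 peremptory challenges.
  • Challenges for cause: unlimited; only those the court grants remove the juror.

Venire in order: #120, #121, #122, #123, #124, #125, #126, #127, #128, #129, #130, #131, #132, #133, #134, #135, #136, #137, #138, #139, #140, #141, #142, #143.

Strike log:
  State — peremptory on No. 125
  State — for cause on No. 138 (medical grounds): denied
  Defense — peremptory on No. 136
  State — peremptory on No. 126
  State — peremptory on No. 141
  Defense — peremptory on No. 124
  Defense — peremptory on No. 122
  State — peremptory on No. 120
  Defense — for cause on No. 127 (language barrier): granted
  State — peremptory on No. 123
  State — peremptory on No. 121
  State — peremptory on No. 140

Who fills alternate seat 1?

Removed: #120, #121, #122, #123, #124, #125, #126, #127, #136, #140, #141. (#138 stays — for-cause denied.)
Filling seats in venire order through position 13: #128, #129, #130, #131, #132, #133, #134, #135, #137, #138, #139, #142, #143.
So alternate 1 is #143.

143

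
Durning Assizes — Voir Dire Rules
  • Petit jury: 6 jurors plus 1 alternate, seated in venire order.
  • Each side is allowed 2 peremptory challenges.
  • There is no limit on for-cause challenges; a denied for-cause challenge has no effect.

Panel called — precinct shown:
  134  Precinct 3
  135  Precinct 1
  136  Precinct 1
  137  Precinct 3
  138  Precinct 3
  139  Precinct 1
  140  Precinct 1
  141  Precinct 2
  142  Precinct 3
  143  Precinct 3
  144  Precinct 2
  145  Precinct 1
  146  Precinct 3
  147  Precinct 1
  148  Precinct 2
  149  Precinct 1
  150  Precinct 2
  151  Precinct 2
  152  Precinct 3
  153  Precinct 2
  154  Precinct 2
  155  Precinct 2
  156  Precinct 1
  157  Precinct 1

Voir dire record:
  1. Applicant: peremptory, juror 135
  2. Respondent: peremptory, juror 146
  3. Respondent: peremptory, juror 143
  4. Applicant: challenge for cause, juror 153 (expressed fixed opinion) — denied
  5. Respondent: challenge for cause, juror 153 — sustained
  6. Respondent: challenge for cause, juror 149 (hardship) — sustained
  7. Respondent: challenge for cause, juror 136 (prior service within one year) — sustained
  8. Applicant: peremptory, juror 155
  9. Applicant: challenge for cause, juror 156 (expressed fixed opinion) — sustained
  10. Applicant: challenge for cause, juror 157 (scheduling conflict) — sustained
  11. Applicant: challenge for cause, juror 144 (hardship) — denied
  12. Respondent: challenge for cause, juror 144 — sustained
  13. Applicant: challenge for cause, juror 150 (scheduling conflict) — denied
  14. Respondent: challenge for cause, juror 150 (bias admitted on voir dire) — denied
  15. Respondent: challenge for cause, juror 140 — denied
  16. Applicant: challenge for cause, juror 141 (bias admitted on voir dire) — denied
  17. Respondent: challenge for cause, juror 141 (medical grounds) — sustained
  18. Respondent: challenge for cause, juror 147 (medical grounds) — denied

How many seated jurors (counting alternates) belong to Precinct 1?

Removed: #135, #136, #141, #143, #144, #146, #149, #153, #155, #156, #157.
Seated (7 incl. alternates): #134, #137, #138, #139, #140, #142, #145.
Of those, in Precinct 1: #139, #140, #145 → 3.

3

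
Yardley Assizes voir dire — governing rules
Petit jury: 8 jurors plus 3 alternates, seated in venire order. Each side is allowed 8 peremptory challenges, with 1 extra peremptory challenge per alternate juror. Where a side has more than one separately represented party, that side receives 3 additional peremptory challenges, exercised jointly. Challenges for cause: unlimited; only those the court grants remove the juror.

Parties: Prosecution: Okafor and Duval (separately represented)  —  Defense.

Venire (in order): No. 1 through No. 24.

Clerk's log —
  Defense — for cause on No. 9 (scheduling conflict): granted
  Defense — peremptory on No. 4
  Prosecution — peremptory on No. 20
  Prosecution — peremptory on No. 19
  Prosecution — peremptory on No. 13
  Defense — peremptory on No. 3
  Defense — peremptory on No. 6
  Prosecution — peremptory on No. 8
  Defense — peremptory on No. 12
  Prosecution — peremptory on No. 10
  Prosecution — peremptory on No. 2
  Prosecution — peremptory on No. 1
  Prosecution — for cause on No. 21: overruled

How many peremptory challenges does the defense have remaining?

Defense allotment: 8 base + 1 × 3 alternates = 11.
Defense peremptories used: #4, #3, #6, #12 — 4 (the for-cause on #9 doesn't count).
Remaining: 11 − 4 = 7.

7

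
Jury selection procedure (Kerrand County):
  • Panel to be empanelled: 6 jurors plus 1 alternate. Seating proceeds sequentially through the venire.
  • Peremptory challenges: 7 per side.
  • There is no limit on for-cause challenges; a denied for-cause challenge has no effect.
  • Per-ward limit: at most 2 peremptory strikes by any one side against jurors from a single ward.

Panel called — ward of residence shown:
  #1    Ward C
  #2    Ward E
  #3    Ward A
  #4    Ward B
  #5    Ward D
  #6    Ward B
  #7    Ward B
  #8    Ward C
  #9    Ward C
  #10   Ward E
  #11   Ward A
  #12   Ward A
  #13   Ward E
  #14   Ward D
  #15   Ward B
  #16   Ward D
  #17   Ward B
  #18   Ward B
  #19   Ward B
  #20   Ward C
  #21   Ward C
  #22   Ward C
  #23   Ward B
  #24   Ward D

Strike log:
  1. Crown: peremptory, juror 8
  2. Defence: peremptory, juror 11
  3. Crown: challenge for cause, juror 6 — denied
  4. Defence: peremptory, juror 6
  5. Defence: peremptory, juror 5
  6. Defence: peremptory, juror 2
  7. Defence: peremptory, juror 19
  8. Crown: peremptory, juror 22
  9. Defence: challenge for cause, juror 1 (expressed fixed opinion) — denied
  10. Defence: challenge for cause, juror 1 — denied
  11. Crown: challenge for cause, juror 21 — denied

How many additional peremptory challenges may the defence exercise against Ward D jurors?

1

Defence peremptories so far: #11, #6, #5, #2, #19 — 5 of 7 used, 2 left overall.
Against Ward D: #5 — 1 used; per-ward cap 2 leaves 1.
Binding limit: min(2, 1) = 1.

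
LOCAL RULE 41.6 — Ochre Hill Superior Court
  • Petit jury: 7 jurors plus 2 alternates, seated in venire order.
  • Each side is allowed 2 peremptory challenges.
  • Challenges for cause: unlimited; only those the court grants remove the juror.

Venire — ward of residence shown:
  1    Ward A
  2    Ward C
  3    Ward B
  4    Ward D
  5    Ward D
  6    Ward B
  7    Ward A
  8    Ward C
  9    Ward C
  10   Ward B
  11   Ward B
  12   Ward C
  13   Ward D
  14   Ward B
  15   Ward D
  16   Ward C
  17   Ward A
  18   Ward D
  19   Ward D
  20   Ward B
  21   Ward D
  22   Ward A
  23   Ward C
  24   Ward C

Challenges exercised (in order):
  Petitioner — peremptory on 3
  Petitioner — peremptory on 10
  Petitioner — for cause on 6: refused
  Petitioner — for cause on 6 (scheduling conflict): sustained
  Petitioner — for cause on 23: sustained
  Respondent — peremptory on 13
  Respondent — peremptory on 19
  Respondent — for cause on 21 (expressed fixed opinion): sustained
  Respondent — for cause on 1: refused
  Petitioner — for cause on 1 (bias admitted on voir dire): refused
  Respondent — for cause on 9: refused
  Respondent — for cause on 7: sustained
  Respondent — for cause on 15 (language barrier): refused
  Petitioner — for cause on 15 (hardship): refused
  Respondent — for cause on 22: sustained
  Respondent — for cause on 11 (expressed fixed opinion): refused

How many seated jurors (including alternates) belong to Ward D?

2

Removed: #3, #6, #7, #10, #13, #19, #21, #22, #23.
Seated (9 incl. alternates): #1, #2, #4, #5, #8, #9, #11, #12, #14.
Of those, in Ward D: #4, #5 → 2.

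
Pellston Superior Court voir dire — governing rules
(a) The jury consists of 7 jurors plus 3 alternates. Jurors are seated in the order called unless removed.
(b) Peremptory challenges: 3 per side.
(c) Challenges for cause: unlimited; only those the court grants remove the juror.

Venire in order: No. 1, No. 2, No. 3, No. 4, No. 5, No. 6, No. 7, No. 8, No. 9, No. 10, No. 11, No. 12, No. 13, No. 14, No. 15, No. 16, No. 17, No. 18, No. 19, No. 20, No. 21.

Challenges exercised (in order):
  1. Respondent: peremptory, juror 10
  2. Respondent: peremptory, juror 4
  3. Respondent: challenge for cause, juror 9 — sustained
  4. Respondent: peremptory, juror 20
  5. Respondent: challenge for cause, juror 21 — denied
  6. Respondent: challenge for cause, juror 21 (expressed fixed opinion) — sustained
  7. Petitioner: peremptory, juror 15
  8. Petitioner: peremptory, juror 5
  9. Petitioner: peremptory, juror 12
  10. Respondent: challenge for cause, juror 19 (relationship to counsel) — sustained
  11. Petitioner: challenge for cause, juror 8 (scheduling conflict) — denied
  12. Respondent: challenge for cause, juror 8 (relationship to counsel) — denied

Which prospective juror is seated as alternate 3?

16

Removed: #4, #5, #9, #10, #12, #15, #19, #20, #21. (#8 stays — for-cause denied.)
Seating in order: seats 1–7 → #1, #2, #3, #6, #7, #8, #11; alternates → #13, #14, #16.
So alternate 3 is #16.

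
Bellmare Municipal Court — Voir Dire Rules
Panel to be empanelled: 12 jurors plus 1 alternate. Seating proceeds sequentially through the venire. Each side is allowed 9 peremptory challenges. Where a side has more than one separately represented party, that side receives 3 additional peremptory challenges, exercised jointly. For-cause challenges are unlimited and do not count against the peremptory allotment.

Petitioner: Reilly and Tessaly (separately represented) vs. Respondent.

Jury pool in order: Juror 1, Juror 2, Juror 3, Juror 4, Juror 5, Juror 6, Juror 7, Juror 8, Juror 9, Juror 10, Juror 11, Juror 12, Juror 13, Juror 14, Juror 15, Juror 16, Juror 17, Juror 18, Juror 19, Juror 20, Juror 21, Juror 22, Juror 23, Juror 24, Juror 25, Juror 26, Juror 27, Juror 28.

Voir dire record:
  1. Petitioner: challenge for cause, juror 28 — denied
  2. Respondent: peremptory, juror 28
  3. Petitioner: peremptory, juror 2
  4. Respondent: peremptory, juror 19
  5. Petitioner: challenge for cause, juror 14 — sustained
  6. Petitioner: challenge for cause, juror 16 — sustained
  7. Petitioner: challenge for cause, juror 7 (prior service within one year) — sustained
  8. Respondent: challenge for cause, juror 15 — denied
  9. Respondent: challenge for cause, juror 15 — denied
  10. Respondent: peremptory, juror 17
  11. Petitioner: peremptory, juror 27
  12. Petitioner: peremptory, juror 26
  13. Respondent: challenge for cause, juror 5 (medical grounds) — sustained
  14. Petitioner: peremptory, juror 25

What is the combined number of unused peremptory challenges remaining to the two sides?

Petitioner allotment: 9 base + 3 multi-party = 12. Respondent allotment: 9.
Petitioner peremptories used: #2, #27, #26, #25 — 4 (for-cause on #28, #14, #16, #7 don't count).
Respondent peremptories used: #28, #19, #17 — 3 (for-cause on #15, #15, #5 don't count).
Remaining: (12 − 4) + (9 − 3) = 14.

14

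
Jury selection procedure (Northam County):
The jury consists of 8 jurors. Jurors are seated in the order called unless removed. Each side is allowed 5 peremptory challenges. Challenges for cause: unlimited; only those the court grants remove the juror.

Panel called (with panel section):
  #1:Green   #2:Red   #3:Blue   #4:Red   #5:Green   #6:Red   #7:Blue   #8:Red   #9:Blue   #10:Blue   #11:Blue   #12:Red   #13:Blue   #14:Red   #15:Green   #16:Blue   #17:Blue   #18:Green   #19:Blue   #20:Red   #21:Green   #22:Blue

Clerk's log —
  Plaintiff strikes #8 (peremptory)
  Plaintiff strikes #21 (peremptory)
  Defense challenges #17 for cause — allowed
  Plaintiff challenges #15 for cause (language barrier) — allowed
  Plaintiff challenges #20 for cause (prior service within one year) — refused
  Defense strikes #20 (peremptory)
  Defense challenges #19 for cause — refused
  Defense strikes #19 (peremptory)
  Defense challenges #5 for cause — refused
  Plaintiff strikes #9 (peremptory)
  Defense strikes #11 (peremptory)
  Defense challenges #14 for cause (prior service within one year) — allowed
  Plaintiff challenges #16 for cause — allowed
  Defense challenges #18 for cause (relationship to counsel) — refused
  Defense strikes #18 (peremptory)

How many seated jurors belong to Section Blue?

Removed: #8, #9, #11, #14, #15, #16, #17, #18, #19, #20, #21.
Seated jurors 1–8: #1, #2, #3, #4, #5, #6, #7, #10.
Of those, in Section Blue: #3, #7, #10 → 3.

3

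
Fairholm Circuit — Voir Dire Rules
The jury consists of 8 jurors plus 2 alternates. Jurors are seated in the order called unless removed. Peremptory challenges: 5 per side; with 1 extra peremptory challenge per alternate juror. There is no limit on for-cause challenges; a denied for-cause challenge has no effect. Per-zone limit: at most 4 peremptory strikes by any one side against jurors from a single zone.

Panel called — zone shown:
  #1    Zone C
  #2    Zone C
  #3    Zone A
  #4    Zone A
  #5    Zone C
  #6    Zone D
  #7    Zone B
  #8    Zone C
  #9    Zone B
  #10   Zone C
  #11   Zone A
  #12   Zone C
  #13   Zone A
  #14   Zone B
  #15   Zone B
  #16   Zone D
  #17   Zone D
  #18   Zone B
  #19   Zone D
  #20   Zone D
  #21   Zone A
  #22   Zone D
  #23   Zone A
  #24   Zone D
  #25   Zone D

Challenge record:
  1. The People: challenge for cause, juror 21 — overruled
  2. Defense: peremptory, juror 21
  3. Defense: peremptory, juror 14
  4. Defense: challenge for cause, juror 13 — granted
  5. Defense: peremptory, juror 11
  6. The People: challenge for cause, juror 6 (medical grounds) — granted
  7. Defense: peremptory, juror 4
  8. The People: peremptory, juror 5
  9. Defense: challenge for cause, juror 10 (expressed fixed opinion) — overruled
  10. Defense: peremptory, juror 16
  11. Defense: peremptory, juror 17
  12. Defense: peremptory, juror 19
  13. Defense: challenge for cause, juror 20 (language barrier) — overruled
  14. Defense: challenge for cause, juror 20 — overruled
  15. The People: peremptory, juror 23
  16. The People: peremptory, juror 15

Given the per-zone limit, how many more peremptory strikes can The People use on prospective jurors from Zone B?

The People peremptories so far: #5, #23, #15 — 3 of 7 used, 4 left overall.
Against Zone B: #15 — 1 used; per-zone cap 4 leaves 3.
Binding limit: min(4, 3) = 3.

3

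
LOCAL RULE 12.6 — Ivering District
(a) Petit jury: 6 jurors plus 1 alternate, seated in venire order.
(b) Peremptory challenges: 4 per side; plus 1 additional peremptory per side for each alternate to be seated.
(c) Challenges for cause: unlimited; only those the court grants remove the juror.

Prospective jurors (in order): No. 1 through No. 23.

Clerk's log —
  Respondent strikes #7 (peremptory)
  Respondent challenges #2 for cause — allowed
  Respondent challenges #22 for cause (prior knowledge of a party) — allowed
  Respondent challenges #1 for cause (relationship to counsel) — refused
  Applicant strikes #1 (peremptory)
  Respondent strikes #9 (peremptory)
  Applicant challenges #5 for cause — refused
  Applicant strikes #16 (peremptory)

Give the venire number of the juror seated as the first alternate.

Removed: #1, #2, #7, #9, #16, #22. (#5 stays — for-cause denied.)
Filling seats in venire order through position 7: #3, #4, #5, #6, #8, #10, #11.
So alternate 1 is #11.

11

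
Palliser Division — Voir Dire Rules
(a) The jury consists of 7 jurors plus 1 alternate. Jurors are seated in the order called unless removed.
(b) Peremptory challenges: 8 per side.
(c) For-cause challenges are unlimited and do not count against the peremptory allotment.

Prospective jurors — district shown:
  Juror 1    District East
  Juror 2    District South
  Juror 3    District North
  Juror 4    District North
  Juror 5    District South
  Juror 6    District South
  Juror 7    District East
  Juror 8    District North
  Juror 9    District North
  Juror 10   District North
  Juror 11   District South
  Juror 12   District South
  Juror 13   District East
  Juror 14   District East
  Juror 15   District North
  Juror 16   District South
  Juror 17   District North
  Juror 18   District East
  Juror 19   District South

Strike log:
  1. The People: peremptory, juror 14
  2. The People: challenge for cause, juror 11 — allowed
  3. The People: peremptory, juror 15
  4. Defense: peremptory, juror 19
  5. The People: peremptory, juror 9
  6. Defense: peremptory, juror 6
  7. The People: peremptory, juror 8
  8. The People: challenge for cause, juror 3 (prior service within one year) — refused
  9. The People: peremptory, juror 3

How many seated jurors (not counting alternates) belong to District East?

2

Removed: #3, #6, #8, #9, #11, #14, #15, #19.
Seated jurors 1–7: #1, #2, #4, #5, #7, #10, #12 (alternates #13 not counted).
Of those, in District East: #1, #7 → 2.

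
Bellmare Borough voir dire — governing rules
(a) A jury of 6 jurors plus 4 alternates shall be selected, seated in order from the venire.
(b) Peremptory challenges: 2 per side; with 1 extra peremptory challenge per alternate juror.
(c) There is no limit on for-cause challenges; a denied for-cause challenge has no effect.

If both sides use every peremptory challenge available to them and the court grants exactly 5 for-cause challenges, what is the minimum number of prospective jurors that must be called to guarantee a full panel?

27

Seats to fill: 6 + 4 alternates = 10.
Peremptories: 2 + 1×4 = 6 per side × 2 sides = 12.
For-cause removals: 5.
Minimum venire: 10 + 12 + 5 = 27.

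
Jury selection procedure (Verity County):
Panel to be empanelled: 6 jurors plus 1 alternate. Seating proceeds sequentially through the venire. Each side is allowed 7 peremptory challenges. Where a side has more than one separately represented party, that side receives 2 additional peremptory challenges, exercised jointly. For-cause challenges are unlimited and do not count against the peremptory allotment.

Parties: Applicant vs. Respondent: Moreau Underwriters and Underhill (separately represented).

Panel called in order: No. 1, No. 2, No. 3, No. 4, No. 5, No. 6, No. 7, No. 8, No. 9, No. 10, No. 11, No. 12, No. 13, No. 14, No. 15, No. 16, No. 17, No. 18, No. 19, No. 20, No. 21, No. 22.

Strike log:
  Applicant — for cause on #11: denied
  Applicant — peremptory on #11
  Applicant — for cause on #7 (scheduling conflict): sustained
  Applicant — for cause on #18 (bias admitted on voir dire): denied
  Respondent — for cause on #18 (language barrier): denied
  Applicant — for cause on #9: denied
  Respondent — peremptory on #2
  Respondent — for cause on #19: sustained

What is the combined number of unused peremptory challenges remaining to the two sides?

14

Applicant allotment: 7. Respondent allotment: 7 base + 2 multi-party = 9.
Applicant peremptories used: #11 — 1 (for-cause on #11, #7, #18, #9 don't count).
Respondent peremptories used: #2 — 1 (for-cause on #18, #19 don't count).
Remaining: (7 − 1) + (9 − 1) = 14.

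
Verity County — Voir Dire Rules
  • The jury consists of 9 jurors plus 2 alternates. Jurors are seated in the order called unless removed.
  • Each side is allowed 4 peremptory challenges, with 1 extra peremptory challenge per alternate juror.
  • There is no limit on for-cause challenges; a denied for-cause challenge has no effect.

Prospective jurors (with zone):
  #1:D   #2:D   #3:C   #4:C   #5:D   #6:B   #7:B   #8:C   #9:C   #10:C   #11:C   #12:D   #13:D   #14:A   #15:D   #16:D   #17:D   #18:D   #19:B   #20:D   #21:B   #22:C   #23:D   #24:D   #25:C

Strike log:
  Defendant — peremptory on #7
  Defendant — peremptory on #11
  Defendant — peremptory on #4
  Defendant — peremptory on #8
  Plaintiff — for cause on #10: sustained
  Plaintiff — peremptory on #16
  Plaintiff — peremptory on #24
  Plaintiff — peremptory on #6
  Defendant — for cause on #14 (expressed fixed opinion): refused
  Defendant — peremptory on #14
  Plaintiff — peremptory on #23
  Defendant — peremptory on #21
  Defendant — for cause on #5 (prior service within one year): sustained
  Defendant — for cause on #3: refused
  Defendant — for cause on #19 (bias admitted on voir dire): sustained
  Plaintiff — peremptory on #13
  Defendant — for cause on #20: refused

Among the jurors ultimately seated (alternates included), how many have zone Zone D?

7

Removed: #4, #5, #6, #7, #8, #10, #11, #13, #14, #16, #19, #21, #23, #24.
Seated (11 incl. alternates): #1, #2, #3, #9, #12, #15, #17, #18, #20, #22, #25.
Of those, in Zone D: #1, #2, #12, #15, #17, #18, #20 → 7.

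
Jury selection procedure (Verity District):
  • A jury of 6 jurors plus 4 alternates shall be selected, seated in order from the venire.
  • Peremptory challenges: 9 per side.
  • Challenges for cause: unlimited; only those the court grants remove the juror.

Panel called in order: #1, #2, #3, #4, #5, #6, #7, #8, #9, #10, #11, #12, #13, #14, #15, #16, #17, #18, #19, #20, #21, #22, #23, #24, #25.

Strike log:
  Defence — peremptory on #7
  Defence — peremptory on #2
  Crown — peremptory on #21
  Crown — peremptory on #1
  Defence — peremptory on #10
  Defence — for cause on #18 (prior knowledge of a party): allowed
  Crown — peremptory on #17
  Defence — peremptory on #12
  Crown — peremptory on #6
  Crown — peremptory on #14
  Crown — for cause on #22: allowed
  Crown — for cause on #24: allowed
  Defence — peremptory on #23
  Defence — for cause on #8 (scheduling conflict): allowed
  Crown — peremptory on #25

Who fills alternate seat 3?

19

Removed: #1, #2, #6, #7, #8, #10, #12, #14, #17, #18, #21, #22, #23, #24, #25.
Filling seats in venire order through position 9: #3, #4, #5, #9, #11, #13, #15, #16, #19.
So alternate 3 is #19.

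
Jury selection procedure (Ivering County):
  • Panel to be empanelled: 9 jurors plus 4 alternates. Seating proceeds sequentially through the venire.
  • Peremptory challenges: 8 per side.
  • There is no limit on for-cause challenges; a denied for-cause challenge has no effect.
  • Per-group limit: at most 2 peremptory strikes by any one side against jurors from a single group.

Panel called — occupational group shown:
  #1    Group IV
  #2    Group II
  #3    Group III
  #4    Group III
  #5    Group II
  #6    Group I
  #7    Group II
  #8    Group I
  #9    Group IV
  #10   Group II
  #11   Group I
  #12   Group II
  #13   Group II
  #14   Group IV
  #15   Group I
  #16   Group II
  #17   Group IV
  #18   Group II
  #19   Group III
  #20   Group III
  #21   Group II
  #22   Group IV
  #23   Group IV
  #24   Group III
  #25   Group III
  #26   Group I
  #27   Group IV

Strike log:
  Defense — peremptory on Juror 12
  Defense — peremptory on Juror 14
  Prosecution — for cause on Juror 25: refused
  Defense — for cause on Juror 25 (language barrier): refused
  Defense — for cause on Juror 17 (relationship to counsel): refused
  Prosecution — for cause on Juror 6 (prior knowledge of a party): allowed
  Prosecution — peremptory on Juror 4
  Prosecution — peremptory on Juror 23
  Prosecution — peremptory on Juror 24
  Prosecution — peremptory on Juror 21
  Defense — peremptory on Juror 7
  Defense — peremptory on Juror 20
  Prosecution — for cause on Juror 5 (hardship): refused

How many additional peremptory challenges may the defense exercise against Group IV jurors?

1

Defense peremptories so far: #12, #14, #7, #20 — 4 of 8 used, 4 left overall.
Against Group IV: #14 — 1 used; per-group cap 2 leaves 1.
Binding limit: min(4, 1) = 1.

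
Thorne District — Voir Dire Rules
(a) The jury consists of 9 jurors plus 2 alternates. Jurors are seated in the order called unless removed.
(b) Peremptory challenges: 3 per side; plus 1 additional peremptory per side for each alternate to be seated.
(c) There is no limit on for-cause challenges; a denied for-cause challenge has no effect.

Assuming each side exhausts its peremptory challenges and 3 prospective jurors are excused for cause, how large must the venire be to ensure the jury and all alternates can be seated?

Seats to fill: 9 + 2 alternates = 11.
Peremptories: 3 + 1×2 = 5 per side × 2 sides = 10.
For-cause removals: 3.
Minimum venire: 11 + 10 + 3 = 24.

24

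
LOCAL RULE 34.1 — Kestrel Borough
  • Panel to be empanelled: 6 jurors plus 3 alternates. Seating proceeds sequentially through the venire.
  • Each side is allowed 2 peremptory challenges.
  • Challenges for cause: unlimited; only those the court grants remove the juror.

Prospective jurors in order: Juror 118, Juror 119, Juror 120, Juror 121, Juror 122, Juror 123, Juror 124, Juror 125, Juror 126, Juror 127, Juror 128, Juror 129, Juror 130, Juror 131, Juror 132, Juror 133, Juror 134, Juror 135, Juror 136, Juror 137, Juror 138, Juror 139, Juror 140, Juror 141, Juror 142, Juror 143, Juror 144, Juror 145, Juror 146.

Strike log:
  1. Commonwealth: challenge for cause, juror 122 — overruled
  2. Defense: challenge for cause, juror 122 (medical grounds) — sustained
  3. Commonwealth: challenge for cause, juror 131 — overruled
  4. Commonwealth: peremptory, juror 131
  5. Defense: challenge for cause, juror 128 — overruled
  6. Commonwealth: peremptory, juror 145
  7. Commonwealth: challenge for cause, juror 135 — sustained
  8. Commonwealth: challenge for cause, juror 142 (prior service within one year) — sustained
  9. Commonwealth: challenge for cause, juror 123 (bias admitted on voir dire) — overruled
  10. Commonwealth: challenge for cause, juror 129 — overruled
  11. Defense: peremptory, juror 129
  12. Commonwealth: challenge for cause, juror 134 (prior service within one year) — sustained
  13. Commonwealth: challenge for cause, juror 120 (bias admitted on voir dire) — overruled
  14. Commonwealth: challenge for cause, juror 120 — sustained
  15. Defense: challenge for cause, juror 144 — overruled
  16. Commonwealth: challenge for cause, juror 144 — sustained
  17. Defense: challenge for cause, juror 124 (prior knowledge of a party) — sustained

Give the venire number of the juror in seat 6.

Removed: #120, #122, #124, #129, #131, #134, #135, #142, #144, #145. (#123, #128 stay — for-cause denied.)
Filling seats in venire order through position 6: #118, #119, #121, #123, #125, #126.
So seat 6 is #126.

126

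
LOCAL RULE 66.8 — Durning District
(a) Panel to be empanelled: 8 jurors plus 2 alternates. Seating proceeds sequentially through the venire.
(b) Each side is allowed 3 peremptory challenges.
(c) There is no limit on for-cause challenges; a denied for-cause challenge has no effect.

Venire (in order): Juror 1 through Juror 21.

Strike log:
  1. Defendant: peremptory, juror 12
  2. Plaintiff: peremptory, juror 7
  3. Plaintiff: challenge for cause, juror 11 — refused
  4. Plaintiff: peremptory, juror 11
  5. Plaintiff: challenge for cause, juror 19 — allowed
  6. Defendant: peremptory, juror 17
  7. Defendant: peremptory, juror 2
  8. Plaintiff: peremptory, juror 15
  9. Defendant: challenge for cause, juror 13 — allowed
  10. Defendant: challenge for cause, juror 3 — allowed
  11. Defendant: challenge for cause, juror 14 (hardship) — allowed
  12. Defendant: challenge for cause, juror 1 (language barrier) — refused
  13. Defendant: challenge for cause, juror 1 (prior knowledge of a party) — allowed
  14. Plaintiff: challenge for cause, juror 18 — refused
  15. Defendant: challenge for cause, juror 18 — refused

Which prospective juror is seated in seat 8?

18

Removed: #1, #2, #3, #7, #11, #12, #13, #14, #15, #17, #19. (#18 stays — for-cause denied.)
Seating in order: seats 1–8 → #4, #5, #6, #8, #9, #10, #16, #18; alternates → #20, #21.
So seat 8 is #18.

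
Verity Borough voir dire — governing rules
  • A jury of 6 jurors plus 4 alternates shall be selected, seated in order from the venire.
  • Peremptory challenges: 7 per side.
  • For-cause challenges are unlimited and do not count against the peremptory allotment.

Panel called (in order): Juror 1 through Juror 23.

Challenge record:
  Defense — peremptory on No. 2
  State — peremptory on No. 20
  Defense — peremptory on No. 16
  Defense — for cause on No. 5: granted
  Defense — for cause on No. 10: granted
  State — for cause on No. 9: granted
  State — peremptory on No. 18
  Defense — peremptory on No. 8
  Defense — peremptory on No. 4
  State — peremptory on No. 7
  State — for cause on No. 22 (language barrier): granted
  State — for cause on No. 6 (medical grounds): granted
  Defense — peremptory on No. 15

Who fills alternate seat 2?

19

Removed: #2, #4, #5, #6, #7, #8, #9, #10, #15, #16, #18, #20, #22.
Seating in order: seats 1–6 → #1, #3, #11, #12, #13, #14; alternates → #17, #19, #21, #23.
So alternate 2 is #19.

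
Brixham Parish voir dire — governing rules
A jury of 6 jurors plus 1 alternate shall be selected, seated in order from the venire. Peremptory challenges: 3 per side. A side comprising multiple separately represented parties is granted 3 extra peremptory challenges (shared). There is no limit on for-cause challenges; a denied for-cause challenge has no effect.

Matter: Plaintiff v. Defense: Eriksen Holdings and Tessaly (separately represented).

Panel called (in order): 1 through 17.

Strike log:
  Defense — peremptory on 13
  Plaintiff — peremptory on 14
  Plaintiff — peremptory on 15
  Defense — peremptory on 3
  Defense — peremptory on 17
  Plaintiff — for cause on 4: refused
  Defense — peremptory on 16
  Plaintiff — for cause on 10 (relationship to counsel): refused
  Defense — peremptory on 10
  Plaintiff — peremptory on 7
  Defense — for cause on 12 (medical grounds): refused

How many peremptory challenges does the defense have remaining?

Defense allotment: 3 base + 3 multi-party = 6.
Defense peremptories used: #13, #3, #17, #16, #10 — 5 (the for-cause on #12 doesn't count).
Remaining: 6 − 5 = 1.

1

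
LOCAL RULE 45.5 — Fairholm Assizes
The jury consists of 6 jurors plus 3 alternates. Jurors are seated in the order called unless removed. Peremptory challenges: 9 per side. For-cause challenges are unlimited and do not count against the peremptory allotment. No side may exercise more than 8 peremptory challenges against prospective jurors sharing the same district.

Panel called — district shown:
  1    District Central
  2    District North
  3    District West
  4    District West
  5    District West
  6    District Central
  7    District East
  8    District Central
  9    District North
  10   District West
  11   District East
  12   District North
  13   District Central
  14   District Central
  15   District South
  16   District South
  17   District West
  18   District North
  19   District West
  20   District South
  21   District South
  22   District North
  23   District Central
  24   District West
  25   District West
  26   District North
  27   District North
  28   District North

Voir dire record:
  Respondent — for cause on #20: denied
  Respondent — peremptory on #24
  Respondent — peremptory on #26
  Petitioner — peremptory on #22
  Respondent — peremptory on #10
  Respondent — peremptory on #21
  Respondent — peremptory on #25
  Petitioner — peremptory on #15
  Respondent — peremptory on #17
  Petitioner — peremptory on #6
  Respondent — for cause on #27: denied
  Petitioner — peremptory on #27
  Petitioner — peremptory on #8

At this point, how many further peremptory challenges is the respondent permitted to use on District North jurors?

3

Respondent peremptories so far: #24, #26, #10, #21, #25, #17 — 6 of 9 used, 3 left overall.
Against District North: #26 — 1 used; per-district cap 8 leaves 7.
Binding limit: min(3, 7) = 3.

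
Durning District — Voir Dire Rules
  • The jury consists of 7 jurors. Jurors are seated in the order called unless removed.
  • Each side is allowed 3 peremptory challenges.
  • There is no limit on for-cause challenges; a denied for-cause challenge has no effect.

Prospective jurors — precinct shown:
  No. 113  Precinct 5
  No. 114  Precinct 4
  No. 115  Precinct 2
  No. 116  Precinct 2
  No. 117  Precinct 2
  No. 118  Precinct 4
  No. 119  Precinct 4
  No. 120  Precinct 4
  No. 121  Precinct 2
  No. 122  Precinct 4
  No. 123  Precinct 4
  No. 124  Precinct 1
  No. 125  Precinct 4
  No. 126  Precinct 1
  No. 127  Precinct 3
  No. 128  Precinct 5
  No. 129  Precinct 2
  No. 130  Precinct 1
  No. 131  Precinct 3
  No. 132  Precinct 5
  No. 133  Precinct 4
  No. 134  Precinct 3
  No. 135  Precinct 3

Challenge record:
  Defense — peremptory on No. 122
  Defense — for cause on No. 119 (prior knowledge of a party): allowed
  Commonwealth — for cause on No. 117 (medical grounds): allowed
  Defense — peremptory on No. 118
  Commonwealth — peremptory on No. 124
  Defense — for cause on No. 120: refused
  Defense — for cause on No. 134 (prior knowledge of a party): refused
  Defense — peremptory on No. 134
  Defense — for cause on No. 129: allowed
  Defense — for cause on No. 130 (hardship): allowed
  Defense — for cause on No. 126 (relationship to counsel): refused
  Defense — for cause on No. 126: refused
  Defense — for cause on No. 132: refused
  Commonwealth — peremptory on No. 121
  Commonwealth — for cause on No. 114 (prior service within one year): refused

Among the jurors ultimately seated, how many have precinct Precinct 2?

2

Removed: #117, #118, #119, #121, #122, #124, #129, #130, #134.
Seated jurors 1–7: #113, #114, #115, #116, #120, #123, #125.
Of those, in Precinct 2: #115, #116 → 2.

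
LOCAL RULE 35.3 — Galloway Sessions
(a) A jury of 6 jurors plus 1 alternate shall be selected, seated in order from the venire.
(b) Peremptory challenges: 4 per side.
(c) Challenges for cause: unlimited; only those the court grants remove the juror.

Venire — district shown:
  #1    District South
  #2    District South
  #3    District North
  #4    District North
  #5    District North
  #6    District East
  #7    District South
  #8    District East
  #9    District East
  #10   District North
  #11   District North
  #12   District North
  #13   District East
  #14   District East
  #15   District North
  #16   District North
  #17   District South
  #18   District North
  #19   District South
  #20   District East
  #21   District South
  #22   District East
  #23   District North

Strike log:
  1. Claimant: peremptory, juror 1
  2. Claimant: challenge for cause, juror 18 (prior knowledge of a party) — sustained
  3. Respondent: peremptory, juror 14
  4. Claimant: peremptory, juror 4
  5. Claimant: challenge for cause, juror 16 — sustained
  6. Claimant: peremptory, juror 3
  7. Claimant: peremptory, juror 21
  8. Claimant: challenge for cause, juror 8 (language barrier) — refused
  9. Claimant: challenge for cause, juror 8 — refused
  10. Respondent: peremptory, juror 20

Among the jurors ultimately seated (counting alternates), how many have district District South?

Removed: #1, #3, #4, #14, #16, #18, #20, #21.
Seated (7 incl. alternates): #2, #5, #6, #7, #8, #9, #10.
Of those, in District South: #2, #7 → 2.

2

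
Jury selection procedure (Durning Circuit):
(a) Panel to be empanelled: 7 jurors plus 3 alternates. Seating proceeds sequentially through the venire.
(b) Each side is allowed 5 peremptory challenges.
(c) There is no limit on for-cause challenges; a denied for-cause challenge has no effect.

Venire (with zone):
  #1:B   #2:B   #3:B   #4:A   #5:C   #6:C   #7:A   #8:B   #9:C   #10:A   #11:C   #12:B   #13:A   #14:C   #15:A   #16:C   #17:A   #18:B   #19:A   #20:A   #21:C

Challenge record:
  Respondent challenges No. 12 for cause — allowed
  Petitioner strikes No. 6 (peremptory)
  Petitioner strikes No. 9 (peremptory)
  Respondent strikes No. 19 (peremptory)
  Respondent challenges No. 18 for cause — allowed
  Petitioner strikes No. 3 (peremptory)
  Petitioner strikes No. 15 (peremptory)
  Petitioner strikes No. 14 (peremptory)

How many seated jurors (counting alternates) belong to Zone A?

4

Removed: #3, #6, #9, #12, #14, #15, #18, #19.
Seated (10 incl. alternates): #1, #2, #4, #5, #7, #8, #10, #11, #13, #16.
Of those, in Zone A: #4, #7, #10, #13 → 4.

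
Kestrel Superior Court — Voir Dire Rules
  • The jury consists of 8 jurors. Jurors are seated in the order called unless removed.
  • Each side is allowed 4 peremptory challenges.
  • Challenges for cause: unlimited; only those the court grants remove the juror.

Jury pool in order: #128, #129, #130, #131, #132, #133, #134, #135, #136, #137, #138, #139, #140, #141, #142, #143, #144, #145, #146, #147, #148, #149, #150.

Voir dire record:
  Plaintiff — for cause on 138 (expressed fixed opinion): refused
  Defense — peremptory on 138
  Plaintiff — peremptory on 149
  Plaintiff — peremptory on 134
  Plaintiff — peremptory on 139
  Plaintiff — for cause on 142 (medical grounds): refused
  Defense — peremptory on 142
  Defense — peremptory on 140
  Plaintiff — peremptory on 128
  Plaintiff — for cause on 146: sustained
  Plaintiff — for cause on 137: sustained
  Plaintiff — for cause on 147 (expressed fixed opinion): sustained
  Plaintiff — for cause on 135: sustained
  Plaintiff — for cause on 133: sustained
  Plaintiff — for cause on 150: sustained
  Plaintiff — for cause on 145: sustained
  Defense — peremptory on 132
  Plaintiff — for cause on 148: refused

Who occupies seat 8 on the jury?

148

Removed: #128, #132, #133, #134, #135, #137, #138, #139, #140, #142, #145, #146, #147, #149, #150. (#148 stays — for-cause denied.)
Seating in order: seats 1–8 → #129, #130, #131, #136, #141, #143, #144, #148.
So seat 8 is #148.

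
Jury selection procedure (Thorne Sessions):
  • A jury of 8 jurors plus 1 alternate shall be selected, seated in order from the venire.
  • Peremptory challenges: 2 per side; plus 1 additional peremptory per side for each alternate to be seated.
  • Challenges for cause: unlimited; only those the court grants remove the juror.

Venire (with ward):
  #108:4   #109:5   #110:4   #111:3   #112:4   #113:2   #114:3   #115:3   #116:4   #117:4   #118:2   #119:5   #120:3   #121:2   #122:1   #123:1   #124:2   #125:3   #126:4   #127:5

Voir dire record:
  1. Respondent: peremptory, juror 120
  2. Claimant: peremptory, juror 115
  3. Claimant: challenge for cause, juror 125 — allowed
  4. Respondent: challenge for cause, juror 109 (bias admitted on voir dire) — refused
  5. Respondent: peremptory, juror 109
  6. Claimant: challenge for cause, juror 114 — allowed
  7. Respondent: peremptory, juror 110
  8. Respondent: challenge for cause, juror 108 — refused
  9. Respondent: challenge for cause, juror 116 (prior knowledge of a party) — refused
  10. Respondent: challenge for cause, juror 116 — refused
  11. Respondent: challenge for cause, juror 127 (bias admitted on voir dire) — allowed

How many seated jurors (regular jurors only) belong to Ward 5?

Removed: #109, #110, #114, #115, #120, #125, #127.
Seated jurors 1–8: #108, #111, #112, #113, #116, #117, #118, #119 (alternates #121 not counted).
Of those, in Ward 5: #119 → 1.

1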